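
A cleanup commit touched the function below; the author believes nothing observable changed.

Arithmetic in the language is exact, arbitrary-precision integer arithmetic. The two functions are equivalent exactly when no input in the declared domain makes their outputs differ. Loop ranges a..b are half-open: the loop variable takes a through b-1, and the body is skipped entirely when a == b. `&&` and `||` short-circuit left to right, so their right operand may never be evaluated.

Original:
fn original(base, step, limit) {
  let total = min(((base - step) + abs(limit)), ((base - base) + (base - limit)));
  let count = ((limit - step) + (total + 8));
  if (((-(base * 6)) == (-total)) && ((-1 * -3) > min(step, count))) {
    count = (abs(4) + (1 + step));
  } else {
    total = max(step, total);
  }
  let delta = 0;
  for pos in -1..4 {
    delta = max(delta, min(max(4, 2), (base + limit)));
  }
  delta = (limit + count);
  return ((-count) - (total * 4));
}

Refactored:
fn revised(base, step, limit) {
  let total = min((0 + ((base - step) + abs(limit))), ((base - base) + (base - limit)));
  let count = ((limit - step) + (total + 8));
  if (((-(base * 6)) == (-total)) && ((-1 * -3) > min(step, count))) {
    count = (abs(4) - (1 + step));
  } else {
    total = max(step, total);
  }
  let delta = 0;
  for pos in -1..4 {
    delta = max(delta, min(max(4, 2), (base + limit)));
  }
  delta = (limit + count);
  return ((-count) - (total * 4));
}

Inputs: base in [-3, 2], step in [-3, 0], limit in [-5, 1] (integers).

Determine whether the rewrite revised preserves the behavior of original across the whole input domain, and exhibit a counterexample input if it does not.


Consider the input base=0, step=-3, limit=0.
original: total := 0 | count := 11 | (((-(base * 6)) == (-total)) && ((-1 * -3) > min(step, count))): true | count := 2 | delta := 0 | iter pos=-1: | delta := 0 | iter pos=0: | delta := 0 | iter pos=1: | delta := 0 | iter pos=2: | delta := 0 | iter pos=3: | delta := 0 | delta := 2 | result -2
revised: total := 0 | count := 11 | (((-(base * 6)) == (-total)) && ((-1 * -3) > min(step, count))): true | count := 6 | delta := 0 | iter pos=-1: | delta := 0 | iter pos=0: | delta := 0 | iter pos=1: | delta := 0 | iter pos=2: | delta := 0 | iter pos=3: | delta := 0 | delta := 6 | result -6
-2 against -6: the behavior changed.
verdict: not equivalent; witness: base=0, step=-3, limit=0


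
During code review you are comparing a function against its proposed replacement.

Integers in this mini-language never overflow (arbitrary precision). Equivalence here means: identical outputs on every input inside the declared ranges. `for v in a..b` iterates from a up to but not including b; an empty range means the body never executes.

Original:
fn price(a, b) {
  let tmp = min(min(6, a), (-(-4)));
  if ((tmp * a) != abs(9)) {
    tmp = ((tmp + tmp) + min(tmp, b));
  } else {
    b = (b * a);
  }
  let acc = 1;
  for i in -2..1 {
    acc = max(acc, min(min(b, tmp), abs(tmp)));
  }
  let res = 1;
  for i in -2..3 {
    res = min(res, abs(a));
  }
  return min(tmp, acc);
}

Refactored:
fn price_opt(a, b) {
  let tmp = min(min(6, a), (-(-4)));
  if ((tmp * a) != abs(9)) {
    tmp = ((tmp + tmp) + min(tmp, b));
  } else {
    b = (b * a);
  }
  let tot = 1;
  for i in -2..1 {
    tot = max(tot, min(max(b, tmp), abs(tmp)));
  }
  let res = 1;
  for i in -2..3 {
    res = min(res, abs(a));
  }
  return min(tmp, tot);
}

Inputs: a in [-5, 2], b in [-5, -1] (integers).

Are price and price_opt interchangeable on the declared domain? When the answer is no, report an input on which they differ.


Take a=2, b=-2.
price: tmp=2, then ((tmp * a) != abs(9)) is true, then tmp=2, then acc=1, then (i=-2), then acc=1, then (i=-1), then acc=1, then (i=0), then acc=1, then res=1, then (i=-2), then res=1, then (i=-1), then res=1, then (i=0), then res=1, then (i=1), then res=1, then (i=2), then res=1, then returns 1
price_opt: tmp=2, then ((tmp * a) != abs(9)) is true, then tmp=2, then tot=1, then (i=-2), then tot=2, then (i=-1), then tot=2, then (i=0), then tot=2, then res=1, then (i=-2), then res=1, then (i=-1), then res=1, then (i=0), then res=1, then (i=1), then res=1, then (i=2), then res=1, then returns 2
1 against 2: the behavior changed.
verdict: not equivalent; witness: a=2, b=-2


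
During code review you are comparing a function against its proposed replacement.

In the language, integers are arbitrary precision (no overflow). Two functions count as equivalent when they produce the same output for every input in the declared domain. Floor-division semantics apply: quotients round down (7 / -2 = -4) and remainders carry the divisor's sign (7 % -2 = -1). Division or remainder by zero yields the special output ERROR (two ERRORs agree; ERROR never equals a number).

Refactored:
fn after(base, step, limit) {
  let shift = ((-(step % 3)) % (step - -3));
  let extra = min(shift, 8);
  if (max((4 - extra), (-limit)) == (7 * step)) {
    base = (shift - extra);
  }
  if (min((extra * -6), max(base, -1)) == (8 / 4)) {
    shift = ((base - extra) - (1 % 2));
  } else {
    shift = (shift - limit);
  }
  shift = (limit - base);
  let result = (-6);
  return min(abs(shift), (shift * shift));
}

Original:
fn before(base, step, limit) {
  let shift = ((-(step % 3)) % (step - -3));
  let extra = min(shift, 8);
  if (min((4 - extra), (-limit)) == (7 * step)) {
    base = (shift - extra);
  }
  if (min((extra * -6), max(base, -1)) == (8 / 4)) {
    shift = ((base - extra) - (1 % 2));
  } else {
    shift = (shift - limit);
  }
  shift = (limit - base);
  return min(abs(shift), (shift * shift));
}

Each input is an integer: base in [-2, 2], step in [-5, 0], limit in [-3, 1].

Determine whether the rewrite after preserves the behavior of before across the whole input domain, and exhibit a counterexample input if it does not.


Take base=-2, step=0, limit=0.
before: shift := 0 | extra := 0 | (min((4 - extra), (-limit)) == (7 * step)): true | base := 0 | (min((extra * -6), max(base, -1)) == (8 / 4)): false | shift := 0 | shift := 0 | result 0
after: shift := 0 | extra := 0 | (max((4 - extra), (-limit)) == (7 * step)): false | (min((extra * -6), max(base, -1)) == (8 / 4)): false | shift := 0 | shift := 2 | result := -6 | result 2
0 vs 2 — the two versions disagree here.
verdict: not equivalent; witness: base=-2, step=0, limit=0


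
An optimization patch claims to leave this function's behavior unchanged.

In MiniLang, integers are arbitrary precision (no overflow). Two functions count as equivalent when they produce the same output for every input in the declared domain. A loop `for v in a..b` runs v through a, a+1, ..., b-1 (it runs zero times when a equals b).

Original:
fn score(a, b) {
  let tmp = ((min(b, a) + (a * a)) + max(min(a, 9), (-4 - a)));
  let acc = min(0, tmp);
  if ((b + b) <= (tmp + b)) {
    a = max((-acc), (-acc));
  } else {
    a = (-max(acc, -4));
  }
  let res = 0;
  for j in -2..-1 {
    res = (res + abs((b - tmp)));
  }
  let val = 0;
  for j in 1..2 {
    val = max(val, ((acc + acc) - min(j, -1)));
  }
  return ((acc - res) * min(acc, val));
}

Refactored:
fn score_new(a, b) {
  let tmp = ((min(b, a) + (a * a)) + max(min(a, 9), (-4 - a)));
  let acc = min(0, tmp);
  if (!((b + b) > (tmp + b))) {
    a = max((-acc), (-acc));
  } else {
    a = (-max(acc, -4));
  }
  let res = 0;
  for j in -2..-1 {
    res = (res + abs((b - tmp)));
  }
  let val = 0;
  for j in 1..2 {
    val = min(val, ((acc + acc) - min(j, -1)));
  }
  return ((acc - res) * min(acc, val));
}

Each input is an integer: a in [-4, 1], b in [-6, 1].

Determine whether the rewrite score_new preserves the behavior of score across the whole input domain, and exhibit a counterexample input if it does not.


The rewrite breaks on a=-2, b=-6, where the results are 24 and 42.
score: tmp := -4 | acc := -4 | ((b + b) <= (tmp + b)): true | a := 4 | res := 0 | iter j=-2: | res := 2 | val := 0 | iter j=1: | val := 0 | result 24
score_new: tmp := -4 | acc := -4 | (!((b + b) > (tmp + b))): true | a := 4 | res := 0 | iter j=-2: | res := 2 | val := 0 | iter j=1: | val := -7 | result 42
verdict: not equivalent; witness: a=-2, b=-6


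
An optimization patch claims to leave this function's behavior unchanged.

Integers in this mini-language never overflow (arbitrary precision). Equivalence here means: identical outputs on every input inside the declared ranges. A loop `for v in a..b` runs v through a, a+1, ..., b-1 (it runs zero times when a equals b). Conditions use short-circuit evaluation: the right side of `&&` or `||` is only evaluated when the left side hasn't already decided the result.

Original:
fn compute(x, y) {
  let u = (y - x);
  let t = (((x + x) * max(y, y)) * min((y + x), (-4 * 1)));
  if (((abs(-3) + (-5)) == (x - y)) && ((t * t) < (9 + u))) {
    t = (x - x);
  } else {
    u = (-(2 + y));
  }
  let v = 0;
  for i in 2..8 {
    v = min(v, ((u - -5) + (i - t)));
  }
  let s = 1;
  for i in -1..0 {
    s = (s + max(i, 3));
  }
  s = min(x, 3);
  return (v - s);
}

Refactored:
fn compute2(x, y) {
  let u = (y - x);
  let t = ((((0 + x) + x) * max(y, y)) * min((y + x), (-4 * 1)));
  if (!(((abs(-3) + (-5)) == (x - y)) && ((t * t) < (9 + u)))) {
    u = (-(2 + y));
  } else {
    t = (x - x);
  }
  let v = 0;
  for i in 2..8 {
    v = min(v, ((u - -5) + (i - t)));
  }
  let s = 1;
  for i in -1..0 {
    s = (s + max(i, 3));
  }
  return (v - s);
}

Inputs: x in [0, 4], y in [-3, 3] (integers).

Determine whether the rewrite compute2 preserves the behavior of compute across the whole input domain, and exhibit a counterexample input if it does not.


These are not equivalent — on x=0, y=-3 the outputs split (0 vs -4).
compute: u becomes -3; next t becomes 0; next (((abs(-3) + (-5)) == (x - y)) && ((t * t) < (9 + u))) evaluates to false; next u becomes 1; next v becomes 0; next at i=2:; next v becomes 0; next at i=3:; next v becomes 0; next at i=4:; next v becomes 0; next at i=5:; next v becomes 0; next at i=6:; next v becomes 0; next at i=7:; next v becomes 0; next s becomes 1; next at i=-1:; next s becomes 4; next s becomes 0; next final value 0
compute2: u becomes -3; next t becomes 0; next (!(((abs(-3) + (-5)) == (x - y)) && ((t * t) < (9 + u)))) evaluates to true; next u becomes 1; next v becomes 0; next at i=2:; next v becomes 0; next at i=3:; next v becomes 0; next at i=4:; next v becomes 0; next at i=5:; next v becomes 0; next at i=6:; next v becomes 0; next at i=7:; next v becomes 0; next s becomes 1; next at i=-1:; next s becomes 4; next final value -4
verdict: not equivalent; witness: x=0, y=-3


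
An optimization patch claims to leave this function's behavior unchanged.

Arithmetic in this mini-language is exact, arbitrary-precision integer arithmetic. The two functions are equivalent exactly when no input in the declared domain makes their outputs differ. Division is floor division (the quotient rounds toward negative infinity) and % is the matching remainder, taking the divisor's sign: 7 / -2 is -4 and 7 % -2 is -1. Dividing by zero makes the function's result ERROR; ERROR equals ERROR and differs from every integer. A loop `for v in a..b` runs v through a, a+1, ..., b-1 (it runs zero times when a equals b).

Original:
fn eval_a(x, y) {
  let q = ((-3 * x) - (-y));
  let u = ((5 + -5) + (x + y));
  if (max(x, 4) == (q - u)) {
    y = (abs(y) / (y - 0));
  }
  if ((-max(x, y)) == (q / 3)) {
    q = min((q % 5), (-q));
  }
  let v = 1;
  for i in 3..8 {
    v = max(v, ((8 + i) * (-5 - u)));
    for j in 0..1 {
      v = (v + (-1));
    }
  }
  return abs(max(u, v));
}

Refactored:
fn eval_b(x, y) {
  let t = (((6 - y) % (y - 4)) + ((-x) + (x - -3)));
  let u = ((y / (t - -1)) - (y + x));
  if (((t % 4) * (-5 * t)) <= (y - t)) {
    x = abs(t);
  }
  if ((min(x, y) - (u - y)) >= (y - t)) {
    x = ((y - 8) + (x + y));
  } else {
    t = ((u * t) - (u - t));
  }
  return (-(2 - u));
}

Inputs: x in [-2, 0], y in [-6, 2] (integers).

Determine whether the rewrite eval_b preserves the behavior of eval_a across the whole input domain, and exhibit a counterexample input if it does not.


On input x=-2, y=-6, eval_a returns 44 while eval_b returns 7.
verdict: not equivalent; witness: x=-2, y=-6


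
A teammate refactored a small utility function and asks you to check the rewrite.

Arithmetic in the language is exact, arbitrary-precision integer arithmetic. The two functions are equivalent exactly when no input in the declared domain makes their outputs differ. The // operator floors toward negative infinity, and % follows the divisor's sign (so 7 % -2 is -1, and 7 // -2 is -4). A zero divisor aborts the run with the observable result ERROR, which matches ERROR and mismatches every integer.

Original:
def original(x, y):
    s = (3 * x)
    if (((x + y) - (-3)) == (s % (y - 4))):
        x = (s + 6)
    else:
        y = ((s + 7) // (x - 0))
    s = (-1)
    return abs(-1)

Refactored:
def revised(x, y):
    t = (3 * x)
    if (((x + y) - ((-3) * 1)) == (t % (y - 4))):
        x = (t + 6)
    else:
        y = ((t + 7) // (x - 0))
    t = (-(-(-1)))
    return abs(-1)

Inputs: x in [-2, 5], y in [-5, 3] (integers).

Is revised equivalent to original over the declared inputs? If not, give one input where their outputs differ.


The two are interchangeable: arithmetic usage differs; and constant usage differs; and local variable names differ, and every declared input agrees.
Spot check at x=5, y=-5 — original: s = 15; (((x + y) - (-3)) == (s % (y - 4))) -> false; y = 4; s = -1; return 1. revised: t = 15; (((x + y) - ((-3) * 1)) == (t % (y - 4))) -> false; y = 4; t = -1; return 1. Both give 1.
Every one of the 72 inputs gives matching results.
verdict: equivalent


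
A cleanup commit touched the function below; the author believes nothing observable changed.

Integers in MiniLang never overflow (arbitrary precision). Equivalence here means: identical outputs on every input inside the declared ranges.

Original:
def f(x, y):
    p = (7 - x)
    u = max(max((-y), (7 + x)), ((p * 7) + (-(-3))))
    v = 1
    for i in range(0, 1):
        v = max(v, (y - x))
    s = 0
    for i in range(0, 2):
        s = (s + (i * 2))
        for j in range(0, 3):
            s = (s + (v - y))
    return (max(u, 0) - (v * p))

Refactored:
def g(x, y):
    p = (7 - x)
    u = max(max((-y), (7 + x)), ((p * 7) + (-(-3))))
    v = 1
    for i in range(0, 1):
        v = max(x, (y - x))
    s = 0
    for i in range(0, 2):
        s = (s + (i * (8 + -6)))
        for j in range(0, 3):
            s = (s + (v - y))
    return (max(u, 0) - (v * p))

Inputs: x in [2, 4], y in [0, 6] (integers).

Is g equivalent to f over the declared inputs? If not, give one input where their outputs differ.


Take x=2, y=0.
f: p = 5; u = 38; v = 1; [i=0]; v = 1; s = 0; [i=0]; s = 0; [j=0]; s = 1; [j=1]; s = 2; [j=2]; s = 3; [i=1]; s = 5; [j=0]; s = 6; [j=1]; s = 7; [j=2]; s = 8; return 33
g: p = 5; u = 38; v = 1; [i=0]; v = 2; s = 0; [i=0]; s = 0; [j=0]; s = 2; [j=1]; s = 4; [j=2]; s = 6; [i=1]; s = 8; [j=0]; s = 10; [j=1]; s = 12; [j=2]; s = 14; return 28
33 != 28, so the rewrite changes behavior.
verdict: not equivalent; witness: x=2, y=0


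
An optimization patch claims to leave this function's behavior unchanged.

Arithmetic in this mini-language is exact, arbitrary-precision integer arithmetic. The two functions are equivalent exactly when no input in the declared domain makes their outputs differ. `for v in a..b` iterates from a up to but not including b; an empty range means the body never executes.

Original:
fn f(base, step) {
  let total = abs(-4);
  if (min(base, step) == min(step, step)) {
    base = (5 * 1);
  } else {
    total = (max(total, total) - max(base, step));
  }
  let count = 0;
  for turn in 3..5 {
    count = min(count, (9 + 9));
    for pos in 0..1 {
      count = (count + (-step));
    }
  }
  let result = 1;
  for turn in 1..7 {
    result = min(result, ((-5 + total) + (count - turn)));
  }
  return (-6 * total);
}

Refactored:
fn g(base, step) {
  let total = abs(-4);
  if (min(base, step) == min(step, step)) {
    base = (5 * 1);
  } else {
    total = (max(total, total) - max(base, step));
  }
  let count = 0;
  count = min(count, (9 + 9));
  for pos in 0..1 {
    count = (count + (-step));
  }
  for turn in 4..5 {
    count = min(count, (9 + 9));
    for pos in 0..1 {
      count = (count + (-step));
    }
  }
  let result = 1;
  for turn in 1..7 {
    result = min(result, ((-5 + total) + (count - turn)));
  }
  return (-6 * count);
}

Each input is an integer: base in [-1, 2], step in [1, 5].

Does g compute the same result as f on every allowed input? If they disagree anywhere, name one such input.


On input base=-1, step=1, f returns -18 while g returns 12.
verdict: not equivalent; witness: base=-1, step=1


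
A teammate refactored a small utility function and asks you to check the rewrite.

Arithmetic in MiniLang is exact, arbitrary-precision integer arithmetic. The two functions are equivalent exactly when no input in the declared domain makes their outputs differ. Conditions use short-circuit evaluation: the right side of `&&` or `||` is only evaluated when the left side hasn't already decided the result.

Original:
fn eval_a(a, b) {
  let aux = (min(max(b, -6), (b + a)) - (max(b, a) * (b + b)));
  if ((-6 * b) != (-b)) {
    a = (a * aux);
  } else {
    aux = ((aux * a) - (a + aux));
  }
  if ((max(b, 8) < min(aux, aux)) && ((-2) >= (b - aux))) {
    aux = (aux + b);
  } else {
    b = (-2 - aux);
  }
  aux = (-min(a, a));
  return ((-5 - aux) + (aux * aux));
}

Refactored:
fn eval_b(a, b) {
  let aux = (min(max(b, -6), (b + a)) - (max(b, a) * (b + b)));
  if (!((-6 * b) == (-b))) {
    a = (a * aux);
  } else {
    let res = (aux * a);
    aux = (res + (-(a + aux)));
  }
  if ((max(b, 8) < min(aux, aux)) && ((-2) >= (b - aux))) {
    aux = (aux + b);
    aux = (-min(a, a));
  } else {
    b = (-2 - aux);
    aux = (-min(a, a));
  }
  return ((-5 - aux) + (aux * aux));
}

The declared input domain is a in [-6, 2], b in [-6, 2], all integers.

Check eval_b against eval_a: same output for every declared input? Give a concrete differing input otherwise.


Side by side, the visible changes include: arithmetic usage differs; min/max/abs usage differs; local variable names differ; boolean connective usage differs; comparison usage differs; statement counts differ.
One worked example (a=2, b=-2) — eval_a: aux becomes 6; next ((-6 * b) != (-b)) evaluates to true; next a becomes 12; next ((max(b, 8) < min(aux, aux)) && ((-2) >= (b - aux))) evaluates to false; next b becomes -8; next aux becomes -12; next final value 151; eval_b: aux becomes 6; next (!((-6 * b) == (-b))) evaluates to true; next a becomes 12; next ((max(b, 8) < min(aux, aux)) && ((-2) >= (b - aux))) evaluates to false; next b becomes -8; next aux becomes -12; next final value 151; agreement on 151.
An exhaustive pass over the 81 declared inputs shows identical outputs.
verdict: equivalent


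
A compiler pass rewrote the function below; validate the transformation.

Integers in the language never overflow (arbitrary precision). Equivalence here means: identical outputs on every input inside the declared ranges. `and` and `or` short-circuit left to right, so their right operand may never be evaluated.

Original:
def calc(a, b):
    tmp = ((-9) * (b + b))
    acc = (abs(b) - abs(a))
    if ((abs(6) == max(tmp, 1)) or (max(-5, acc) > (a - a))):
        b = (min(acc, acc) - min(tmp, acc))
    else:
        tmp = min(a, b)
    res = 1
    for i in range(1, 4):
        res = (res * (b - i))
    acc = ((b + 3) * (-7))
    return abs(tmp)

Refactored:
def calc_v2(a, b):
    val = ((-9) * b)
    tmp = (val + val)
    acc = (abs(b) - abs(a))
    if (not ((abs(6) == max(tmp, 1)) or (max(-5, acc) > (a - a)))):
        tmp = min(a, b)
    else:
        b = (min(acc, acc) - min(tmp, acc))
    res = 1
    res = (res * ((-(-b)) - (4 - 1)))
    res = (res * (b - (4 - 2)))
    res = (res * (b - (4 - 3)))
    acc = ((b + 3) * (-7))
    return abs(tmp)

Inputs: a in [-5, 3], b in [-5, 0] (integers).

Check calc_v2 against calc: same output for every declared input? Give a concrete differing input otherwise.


The two are interchangeable: local variable names differ, constant usage differs, boolean connective usage differs, statement counts differ, loop structure differs, arithmetic usage differs, and every declared input agrees.
One worked example (a=2, b=-2) — calc: tmp = 36; acc = 0; ((abs(6) == max(tmp, 1)) or (max(-5, acc) > (a - a))) -> false; tmp = -2; res = 1; [i=1]; res = -3; [i=2]; res = 12; [i=3]; res = -60; acc = -7; return 2; calc_v2: val = 18; tmp = 36; acc = 0; (not ((abs(6) == max(tmp, 1)) or (max(-5, acc) > (a - a)))) -> true; tmp = -2; res = 1; res = -5; res = 20; res = -60; acc = -7; return 2; agreement on 2.
Every one of the 54 inputs gives matching results.
verdict: equivalent


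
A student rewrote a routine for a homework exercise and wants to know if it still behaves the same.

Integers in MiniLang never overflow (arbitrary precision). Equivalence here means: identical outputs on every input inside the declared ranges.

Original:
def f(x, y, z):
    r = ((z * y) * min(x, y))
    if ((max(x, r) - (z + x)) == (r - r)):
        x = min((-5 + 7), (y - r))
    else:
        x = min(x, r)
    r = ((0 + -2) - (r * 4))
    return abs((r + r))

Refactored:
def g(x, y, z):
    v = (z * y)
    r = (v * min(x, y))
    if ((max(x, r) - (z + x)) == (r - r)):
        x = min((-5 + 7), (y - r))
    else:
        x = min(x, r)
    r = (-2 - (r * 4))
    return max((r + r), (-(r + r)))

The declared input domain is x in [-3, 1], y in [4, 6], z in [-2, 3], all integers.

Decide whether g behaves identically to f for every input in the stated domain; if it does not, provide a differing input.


Behavior is preserved: although local variable names differ, plus constant usage differs, plus statement counts differ, plus min/max/abs usage differs, the outputs never diverge.
Spot check at x=-1, y=5, z=-1 — f: r = 5; ((max(x, r) - (z + x)) == (r - r)) -> false; x = -1; r = -22; return 44. g: v = -5; r = 5; ((max(x, r) - (z + x)) == (r - r)) -> false; x = -1; r = -22; return 44. Both give 44.
An exhaustive pass over the 90 declared inputs shows identical outputs.
verdict: equivalent


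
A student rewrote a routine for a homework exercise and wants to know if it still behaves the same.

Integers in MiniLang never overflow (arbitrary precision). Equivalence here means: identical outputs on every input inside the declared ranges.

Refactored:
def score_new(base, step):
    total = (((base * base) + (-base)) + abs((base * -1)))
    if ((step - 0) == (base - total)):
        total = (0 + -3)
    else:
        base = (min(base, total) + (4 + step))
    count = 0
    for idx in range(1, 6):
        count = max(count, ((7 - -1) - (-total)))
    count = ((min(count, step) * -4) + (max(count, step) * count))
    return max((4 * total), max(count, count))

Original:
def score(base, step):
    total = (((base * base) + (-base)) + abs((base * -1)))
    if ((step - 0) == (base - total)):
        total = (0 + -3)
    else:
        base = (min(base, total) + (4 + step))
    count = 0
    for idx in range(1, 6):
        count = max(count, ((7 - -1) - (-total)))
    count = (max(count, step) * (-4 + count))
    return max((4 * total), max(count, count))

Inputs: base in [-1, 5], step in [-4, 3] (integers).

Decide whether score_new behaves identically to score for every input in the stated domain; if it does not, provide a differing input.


There is a counterexample at base=-1, step=-4: 5 on one side, 41 on the other.
score: total := 3 | ((step - 0) == (base - total)): true | total := -3 | count := 0 | iter idx=1: | count := 5 | iter idx=2: | count := 5 | iter idx=3: | count := 5 | iter idx=4: | count := 5 | iter idx=5: | count := 5 | count := 5 | result 5
score_new: total := 3 | ((step - 0) == (base - total)): true | total := -3 | count := 0 | iter idx=1: | count := 5 | iter idx=2: | count := 5 | iter idx=3: | count := 5 | iter idx=4: | count := 5 | iter idx=5: | count := 5 | count := 41 | result 41
verdict: not equivalent; witness: base=-1, step=-4


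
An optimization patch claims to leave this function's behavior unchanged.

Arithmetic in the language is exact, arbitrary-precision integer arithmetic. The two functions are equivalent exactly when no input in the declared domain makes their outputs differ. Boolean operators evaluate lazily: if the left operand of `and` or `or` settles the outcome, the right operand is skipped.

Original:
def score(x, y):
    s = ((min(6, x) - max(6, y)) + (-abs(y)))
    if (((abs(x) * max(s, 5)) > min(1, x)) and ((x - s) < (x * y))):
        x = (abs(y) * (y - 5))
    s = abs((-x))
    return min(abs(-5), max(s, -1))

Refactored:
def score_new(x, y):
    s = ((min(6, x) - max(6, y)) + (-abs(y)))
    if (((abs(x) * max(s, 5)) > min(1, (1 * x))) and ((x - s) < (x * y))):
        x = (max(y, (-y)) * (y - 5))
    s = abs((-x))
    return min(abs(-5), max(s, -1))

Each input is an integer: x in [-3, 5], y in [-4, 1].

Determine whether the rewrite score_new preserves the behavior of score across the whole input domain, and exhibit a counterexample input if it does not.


Comparing the listings, the differences include: min/max/abs usage differs, arithmetic usage differs, constant usage differs.
One worked example (x=-3, y=0) — score: s = -9; (((abs(x) * max(s, 5)) > min(1, x)) and ((x - s) < (x * y))) -> false; s = 3; return 3; score_new: s = -9; (((abs(x) * max(s, 5)) > min(1, (1 * x))) and ((x - s) < (x * y))) -> false; s = 3; return 3; agreement on 3.
Checked all 54 inputs in the declared domain: the outputs agree on every one.
verdict: equivalent


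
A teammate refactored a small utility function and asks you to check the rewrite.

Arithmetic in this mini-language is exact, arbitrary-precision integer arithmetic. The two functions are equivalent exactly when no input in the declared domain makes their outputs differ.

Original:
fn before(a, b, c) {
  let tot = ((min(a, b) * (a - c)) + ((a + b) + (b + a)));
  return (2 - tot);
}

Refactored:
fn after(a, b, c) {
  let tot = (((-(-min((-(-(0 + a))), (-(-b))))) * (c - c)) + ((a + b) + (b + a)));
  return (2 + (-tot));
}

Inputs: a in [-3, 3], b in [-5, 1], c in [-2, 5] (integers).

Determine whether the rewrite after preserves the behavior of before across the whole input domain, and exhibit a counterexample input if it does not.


The rewrite breaks on a=-3, b=-5, c=-2, where the results are 13 and 18.
before: tot=-11, then returns 13
after: tot=-16, then returns 18
verdict: not equivalent; witness: a=-3, b=-5, c=-2


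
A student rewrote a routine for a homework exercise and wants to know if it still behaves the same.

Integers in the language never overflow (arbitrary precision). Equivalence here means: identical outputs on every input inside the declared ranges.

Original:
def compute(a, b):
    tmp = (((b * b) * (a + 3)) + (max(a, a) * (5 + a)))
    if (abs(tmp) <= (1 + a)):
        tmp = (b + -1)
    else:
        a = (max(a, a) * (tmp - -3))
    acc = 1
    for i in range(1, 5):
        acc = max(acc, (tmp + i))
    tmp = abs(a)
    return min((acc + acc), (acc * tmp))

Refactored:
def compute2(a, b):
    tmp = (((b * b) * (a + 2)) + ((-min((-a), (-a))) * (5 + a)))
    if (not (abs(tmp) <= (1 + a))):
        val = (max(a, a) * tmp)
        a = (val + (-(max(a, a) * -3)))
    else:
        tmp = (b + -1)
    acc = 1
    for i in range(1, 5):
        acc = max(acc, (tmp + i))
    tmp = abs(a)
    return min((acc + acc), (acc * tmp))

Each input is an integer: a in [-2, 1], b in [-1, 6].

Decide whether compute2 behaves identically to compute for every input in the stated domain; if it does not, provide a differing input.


The rewrite breaks on a=-2, b=2, where the results are 4 and 2.
compute: tmp := -2 | (abs(tmp) <= (1 + a)): false | a := -2 | acc := 1 | iter i=1: | acc := 1 | iter i=2: | acc := 1 | iter i=3: | acc := 1 | iter i=4: | acc := 2 | tmp := 2 | result 4
compute2: tmp := -6 | (not (abs(tmp) <= (1 + a))): true | val := 12 | a := 6 | acc := 1 | iter i=1: | acc := 1 | iter i=2: | acc := 1 | iter i=3: | acc := 1 | iter i=4: | acc := 1 | tmp := 6 | result 2
verdict: not equivalent; witness: a=-2, b=2


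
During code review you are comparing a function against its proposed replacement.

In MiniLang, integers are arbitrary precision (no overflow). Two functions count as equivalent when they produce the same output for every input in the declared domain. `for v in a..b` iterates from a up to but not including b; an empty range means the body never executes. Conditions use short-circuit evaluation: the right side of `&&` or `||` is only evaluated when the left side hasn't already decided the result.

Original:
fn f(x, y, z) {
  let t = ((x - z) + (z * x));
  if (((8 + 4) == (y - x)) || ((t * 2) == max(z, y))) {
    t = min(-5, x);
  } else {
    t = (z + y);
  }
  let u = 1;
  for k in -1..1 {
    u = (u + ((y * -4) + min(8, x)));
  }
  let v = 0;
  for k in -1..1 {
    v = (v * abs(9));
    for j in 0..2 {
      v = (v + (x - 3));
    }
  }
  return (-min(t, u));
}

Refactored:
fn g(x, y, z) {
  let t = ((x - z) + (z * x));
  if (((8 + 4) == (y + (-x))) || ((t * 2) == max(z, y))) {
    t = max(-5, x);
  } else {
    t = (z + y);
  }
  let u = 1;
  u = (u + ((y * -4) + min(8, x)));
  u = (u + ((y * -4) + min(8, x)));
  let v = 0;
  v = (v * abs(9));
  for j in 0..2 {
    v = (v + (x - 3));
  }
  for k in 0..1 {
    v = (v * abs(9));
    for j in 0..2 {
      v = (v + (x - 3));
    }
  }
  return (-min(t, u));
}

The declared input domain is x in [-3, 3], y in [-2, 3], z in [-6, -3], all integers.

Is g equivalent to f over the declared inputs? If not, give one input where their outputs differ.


Evaluate both at x=2, y=-2, z=-3.
f: t=-1, then (((8 + 4) == (y - x)) || ((t * 2) == max(z, y))) is true, then t=-5, then u=1, then (k=-1), then u=11, then (k=0), then u=21, then v=0, then (k=-1), then v=0, then (j=0), then v=-1, then (j=1), then v=-2, then (k=0), then v=-18, then (j=0), then v=-19, then (j=1), then v=-20, then returns 5
g: t=-1, then (((8 + 4) == (y + (-x))) || ((t * 2) == max(z, y))) is true, then t=2, then u=1, then u=11, then u=21, then v=0, then v=0, then (j=0), then v=-1, then (j=1), then v=-2, then (k=0), then v=-18, then (j=0), then v=-19, then (j=1), then v=-20, then returns -2
5 vs -2 — the two versions disagree here.
verdict: not equivalent; witness: x=2, y=-2, z=-3


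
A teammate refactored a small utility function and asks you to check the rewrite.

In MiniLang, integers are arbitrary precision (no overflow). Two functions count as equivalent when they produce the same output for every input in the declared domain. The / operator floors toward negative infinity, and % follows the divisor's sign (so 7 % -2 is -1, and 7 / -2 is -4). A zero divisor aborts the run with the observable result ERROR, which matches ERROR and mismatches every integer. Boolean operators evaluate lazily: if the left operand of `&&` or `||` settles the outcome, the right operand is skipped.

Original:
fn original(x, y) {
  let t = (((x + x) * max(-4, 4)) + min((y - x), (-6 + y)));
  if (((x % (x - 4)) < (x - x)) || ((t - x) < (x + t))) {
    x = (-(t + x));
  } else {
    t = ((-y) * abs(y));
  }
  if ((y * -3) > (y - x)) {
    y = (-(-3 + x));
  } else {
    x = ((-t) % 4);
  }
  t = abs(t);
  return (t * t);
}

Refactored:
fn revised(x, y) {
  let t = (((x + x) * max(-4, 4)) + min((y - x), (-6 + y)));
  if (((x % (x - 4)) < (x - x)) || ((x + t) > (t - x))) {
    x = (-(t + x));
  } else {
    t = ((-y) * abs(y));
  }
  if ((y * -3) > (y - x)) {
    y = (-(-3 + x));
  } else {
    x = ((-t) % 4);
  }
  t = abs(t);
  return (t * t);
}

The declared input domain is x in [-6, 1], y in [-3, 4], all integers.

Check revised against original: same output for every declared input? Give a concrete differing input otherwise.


The two are interchangeable: comparison usage differs, and every declared input agrees.
One worked example (x=0, y=1) — original: t = -5; (((x % (x - 4)) < (x - x)) || ((t - x) < (x + t))) -> false; t = -1; ((y * -3) > (y - x)) -> false; x = 1; t = 1; return 1; revised: t = -5; (((x % (x - 4)) < (x - x)) || ((x + t) > (t - x))) -> false; t = -1; ((y * -3) > (y - x)) -> false; x = 1; t = 1; return 1; agreement on 1.
An exhaustive pass over the 64 declared inputs shows identical outputs.
verdict: equivalent


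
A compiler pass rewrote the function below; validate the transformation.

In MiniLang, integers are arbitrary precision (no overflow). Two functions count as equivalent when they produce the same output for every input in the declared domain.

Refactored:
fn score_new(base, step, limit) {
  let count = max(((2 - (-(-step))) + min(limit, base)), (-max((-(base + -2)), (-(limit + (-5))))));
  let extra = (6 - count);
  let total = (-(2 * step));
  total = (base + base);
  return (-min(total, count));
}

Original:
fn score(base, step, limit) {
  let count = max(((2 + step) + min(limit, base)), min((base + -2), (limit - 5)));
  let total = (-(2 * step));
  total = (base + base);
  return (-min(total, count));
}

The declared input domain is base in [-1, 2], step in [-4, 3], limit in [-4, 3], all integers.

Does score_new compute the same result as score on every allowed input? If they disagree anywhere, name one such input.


Take base=-1, step=-4, limit=-4.
score: count becomes -6; next total becomes 8; next total becomes -2; next final value 6
score_new: count becomes 2; next extra becomes 4; next total becomes 8; next total becomes -2; next final value 2
6 != 2, so the rewrite changes behavior.
verdict: not equivalent; witness: base=-1, step=-4, limit=-4


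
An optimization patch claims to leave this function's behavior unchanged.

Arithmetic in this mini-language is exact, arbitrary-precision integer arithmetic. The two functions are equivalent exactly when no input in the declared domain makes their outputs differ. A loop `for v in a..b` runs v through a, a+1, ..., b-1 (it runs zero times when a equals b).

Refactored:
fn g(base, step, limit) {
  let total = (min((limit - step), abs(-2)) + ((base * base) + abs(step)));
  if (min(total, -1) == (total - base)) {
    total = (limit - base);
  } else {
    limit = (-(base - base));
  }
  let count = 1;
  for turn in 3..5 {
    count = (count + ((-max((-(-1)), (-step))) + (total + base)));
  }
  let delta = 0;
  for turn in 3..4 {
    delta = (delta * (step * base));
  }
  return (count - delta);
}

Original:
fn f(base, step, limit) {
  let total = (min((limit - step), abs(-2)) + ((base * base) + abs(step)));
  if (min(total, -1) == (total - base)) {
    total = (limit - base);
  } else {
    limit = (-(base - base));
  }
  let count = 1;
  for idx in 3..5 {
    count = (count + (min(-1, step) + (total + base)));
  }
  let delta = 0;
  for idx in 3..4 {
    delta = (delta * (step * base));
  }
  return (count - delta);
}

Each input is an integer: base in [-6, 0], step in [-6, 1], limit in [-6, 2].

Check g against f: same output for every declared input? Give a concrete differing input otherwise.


Changes here: local variable names differ; and min/max/abs usage differs; the full 504-point sweep finds no disagreement.
verdict: equivalent


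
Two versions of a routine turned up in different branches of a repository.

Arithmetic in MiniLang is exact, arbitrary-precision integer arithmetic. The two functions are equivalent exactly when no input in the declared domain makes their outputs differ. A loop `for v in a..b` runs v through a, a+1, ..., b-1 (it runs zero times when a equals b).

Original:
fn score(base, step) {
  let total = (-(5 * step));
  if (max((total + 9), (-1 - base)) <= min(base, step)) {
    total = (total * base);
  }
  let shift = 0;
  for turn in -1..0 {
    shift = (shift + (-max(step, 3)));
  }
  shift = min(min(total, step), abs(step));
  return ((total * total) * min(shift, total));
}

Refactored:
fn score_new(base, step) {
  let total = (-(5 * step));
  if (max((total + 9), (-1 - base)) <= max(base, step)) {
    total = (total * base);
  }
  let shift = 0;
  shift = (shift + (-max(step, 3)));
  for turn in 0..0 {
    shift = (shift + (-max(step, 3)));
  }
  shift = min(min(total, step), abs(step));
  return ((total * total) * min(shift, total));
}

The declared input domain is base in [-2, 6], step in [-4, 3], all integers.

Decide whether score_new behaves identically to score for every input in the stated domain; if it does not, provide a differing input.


base=-2, step=2 yields -1000 from score but 800 from score_new.
verdict: not equivalent; witness: base=-2, step=2


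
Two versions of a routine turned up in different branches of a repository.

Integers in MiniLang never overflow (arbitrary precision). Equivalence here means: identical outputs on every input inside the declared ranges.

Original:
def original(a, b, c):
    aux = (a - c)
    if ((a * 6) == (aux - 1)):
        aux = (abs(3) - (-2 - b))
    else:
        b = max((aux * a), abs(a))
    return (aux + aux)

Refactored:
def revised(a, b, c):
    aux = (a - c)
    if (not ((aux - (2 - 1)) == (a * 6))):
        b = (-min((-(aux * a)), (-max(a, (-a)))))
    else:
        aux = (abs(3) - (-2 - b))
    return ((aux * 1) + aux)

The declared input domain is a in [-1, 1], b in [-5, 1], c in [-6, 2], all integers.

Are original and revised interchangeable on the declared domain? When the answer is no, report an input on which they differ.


The two are interchangeable: boolean connective usage differs; constant usage differs; arithmetic usage differs; min/max/abs usage differs, and every declared input agrees.
As a probe, take a=0, b=-3, c=1: original runs aux becomes -1; next ((a * 6) == (aux - 1)) evaluates to false; next b becomes 0; next final value -2; revised runs aux becomes -1; next (not ((aux - (2 - 1)) == (a * 6))) evaluates to true; next b becomes 0; next final value -2; both end at -2.
Every one of the 189 inputs gives matching results.
verdict: equivalent


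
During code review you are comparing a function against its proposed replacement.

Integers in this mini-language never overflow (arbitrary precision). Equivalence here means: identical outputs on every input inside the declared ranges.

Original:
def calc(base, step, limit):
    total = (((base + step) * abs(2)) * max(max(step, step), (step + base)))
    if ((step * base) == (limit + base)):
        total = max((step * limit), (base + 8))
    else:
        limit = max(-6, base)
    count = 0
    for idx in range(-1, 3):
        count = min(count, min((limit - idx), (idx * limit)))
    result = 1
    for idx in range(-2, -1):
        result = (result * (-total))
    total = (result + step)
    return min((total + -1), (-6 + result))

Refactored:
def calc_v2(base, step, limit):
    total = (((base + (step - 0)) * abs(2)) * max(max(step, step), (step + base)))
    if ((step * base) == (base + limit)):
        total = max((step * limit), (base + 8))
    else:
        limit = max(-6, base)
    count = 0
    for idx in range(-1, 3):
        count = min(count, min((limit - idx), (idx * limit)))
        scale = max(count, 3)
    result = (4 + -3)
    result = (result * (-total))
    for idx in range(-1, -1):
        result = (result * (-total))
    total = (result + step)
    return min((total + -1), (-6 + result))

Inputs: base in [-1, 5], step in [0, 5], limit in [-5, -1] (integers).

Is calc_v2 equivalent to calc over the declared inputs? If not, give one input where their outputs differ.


The two versions differ — the changes include local variable names differ, plus loop structure differs, plus arithmetic usage differs, plus min/max/abs usage differs, plus statement counts differ, plus constant usage differs.
Tracing base=4, step=3, limit=-5: calc: total := 98 | ((step * base) == (limit + base)): false | limit := 4 | count := 0 | iter idx=-1: | count := -4 | iter idx=0: | count := -4 | iter idx=1: | count := -4 | iter idx=2: | count := -4 | result := 1 | iter idx=-2: | result := -98 | total := -95 | result -104 | calc_v2: total := 98 | ((step * base) == (base + limit)): false | limit := 4 | count := 0 | iter idx=-1: | count := -4 | scale := 3 | iter idx=0: | count := -4 | scale := 3 | iter idx=1: | count := -4 | scale := 3 | iter idx=2: | count := -4 | scale := 3 | result := 1 | result := -98 | loop over idx: empty range | total := -95 | result -104 — matching result -104.
Across all 210 domain points the two functions coincide.
verdict: equivalent
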